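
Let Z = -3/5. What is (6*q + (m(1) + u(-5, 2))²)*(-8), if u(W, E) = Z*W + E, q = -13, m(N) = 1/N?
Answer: 336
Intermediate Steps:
Z = -⅗ (Z = -3*⅕ = -⅗ ≈ -0.60000)
u(W, E) = E - 3*W/5 (u(W, E) = -3*W/5 + E = E - 3*W/5)
(6*q + (m(1) + u(-5, 2))²)*(-8) = (6*(-13) + (1/1 + (2 - ⅗*(-5)))²)*(-8) = (-78 + (1 + (2 + 3))²)*(-8) = (-78 + (1 + 5)²)*(-8) = (-78 + 6²)*(-8) = (-78 + 36)*(-8) = -42*(-8) = 336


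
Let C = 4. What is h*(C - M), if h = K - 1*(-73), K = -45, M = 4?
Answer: 0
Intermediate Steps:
h = 28 (h = -45 - 1*(-73) = -45 + 73 = 28)
h*(C - M) = 28*(4 - 1*4) = 28*(4 - 4) = 28*0 = 0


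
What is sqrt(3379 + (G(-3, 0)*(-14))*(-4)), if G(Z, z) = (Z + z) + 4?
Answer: sqrt(3435) ≈ 58.609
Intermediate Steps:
G(Z, z) = 4 + Z + z
sqrt(3379 + (G(-3, 0)*(-14))*(-4)) = sqrt(3379 + ((4 - 3 + 0)*(-14))*(-4)) = sqrt(3379 + (1*(-14))*(-4)) = sqrt(3379 - 14*(-4)) = sqrt(3379 + 56) = sqrt(3435)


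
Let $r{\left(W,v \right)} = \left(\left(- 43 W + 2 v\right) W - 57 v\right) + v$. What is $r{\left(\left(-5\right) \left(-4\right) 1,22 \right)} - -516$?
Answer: $-17036$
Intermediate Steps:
$r{\left(W,v \right)} = - 56 v + W \left(- 43 W + 2 v\right)$ ($r{\left(W,v \right)} = \left(W \left(- 43 W + 2 v\right) - 57 v\right) + v = \left(- 57 v + W \left(- 43 W + 2 v\right)\right) + v = - 56 v + W \left(- 43 W + 2 v\right)$)
$r{\left(\left(-5\right) \left(-4\right) 1,22 \right)} - -516 = \left(\left(-56\right) 22 - 43 \left(\left(-5\right) \left(-4\right) 1\right)^{2} + 2 \left(-5\right) \left(-4\right) 1 \cdot 22\right) - -516 = \left(-1232 - 43 \left(20 \cdot 1\right)^{2} + 2 \cdot 20 \cdot 1 \cdot 22\right) + 516 = \left(-1232 - 43 \cdot 20^{2} + 2 \cdot 20 \cdot 22\right) + 516 = \left(-1232 - 17200 + 880\right) + 516 = -17552 + 516 = -17036$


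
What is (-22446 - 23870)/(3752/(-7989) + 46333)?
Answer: -370018524/370150585 ≈ -0.99964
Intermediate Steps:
(-22446 - 23870)/(3752/(-7989) + 46333) = -46316/(3752*(-1/7989) + 46333) = -46316/(-3752/7989 + 46333) = -46316/370150585/7989 = -46316*7989/370150585 = -370018524/370150585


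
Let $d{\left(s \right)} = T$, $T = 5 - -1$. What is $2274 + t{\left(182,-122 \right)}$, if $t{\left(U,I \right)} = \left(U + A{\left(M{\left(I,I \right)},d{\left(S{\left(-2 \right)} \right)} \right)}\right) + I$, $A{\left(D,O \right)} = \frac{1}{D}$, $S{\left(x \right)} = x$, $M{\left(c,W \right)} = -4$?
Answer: $\frac{9335}{4} \approx 2333.8$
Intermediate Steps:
$T = 6$ ($T = 5 + 1 = 6$)
$d{\left(s \right)} = 6$
$t{\left(U,I \right)} = - \frac{1}{4} + I + U$ ($t{\left(U,I \right)} = \left(U + \frac{1}{-4}\right) + I = \left(U - \frac{1}{4}\right) + I = \left(- \frac{1}{4} + U\right) + I = - \frac{1}{4} + I + U$)
$2274 + t{\left(182,-122 \right)} = 2274 - - \frac{239}{4} = 2274 + \frac{239}{4} = \frac{9335}{4}$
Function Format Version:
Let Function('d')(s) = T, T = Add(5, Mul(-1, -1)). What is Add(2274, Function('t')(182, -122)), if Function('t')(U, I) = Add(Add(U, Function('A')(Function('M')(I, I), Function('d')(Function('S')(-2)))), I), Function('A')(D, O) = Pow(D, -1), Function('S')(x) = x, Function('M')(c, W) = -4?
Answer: Rational(9335, 4) ≈ 2333.8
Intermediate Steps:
T = 6 (T = Add(5, 1) = 6)
Function('d')(s) = 6
Function('t')(U, I) = Add(Rational(-1, 4), I, U) (Function('t')(U, I) = Add(Add(U, Pow(-4, -1)), I) = Add(Add(U, Rational(-1, 4)), I) = Add(Add(Rational(-1, 4), U), I) = Add(Rational(-1, 4), I, U))
Add(2274, Function('t')(182, -122)) = Add(2274, Add(Rational(-1, 4), -122, 182)) = Add(2274, Rational(239, 4)) = Rational(9335, 4)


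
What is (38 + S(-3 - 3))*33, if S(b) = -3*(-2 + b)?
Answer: 2046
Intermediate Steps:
S(b) = 6 - 3*b
(38 + S(-3 - 3))*33 = (38 + (6 - 3*(-3 - 3)))*33 = (38 + (6 - 3*(-6)))*33 = (38 + (6 + 18))*33 = (38 + 24)*33 = 62*33 = 2046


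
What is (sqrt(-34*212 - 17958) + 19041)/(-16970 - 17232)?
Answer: -19041/34202 - I*sqrt(25166)/34202 ≈ -0.55672 - 0.0046383*I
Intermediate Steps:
(sqrt(-34*212 - 17958) + 19041)/(-16970 - 17232) = (sqrt(-7208 - 17958) + 19041)/(-34202) = (sqrt(-25166) + 19041)*(-1/34202) = (I*sqrt(25166) + 19041)*(-1/34202) = (19041 + I*sqrt(25166))*(-1/34202) = -19041/34202 - I*sqrt(25166)/34202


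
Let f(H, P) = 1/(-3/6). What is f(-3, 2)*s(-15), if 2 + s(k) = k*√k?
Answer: 4 + 30*I*√15 ≈ 4.0 + 116.19*I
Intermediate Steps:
f(H, P) = -2 (f(H, P) = 1/(-3*⅙) = 1/(-½) = -2)
s(k) = -2 + k^(3/2) (s(k) = -2 + k*√k = -2 + k^(3/2))
f(-3, 2)*s(-15) = -2*(-2 + (-15)^(3/2)) = -2*(-2 - 15*I*√15) = 4 + 30*I*√15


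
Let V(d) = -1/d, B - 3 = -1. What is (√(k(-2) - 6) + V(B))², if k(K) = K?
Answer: (1 - 4*I*√2)²/4 ≈ -7.75 - 2.8284*I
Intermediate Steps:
B = 2 (B = 3 - 1 = 2)
(√(k(-2) - 6) + V(B))² = (√(-2 - 6) - 1/2)² = (√(-8) - 1*½)² = (2*I*√2 - ½)² = (-½ + 2*I*√2)²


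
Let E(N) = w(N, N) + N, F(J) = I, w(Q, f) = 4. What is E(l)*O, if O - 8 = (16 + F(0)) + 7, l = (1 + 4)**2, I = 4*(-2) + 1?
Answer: 696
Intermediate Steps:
I = -7 (I = -8 + 1 = -7)
l = 25 (l = 5**2 = 25)
F(J) = -7
E(N) = 4 + N
O = 24 (O = 8 + ((16 - 7) + 7) = 8 + (9 + 7) = 8 + 16 = 24)
E(l)*O = (4 + 25)*24 = 29*24 = 696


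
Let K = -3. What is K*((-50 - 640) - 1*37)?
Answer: 2181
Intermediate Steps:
K*((-50 - 640) - 1*37) = -3*((-50 - 640) - 1*37) = -3*(-690 - 37) = -3*(-727) = 2181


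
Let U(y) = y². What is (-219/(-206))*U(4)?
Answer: 1752/103 ≈ 17.010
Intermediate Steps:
(-219/(-206))*U(4) = -219/(-206)*4² = -219*(-1/206)*16 = (219/206)*16 = 1752/103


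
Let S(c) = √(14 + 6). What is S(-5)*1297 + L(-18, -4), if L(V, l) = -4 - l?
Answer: 2594*√5 ≈ 5800.4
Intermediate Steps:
S(c) = 2*√5 (S(c) = √20 = 2*√5)
S(-5)*1297 + L(-18, -4) = (2*√5)*1297 + (-4 - 1*(-4)) = 2594*√5 + (-4 + 4) = 2594*√5 + 0 = 2594*√5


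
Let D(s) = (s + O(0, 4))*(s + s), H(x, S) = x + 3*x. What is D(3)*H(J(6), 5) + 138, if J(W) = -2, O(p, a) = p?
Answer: -6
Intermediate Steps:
H(x, S) = 4*x
D(s) = 2*s**2 (D(s) = (s + 0)*(s + s) = s*(2*s) = 2*s**2)
D(3)*H(J(6), 5) + 138 = (2*3**2)*(4*(-2)) + 138 = (2*9)*(-8) + 138 = 18*(-8) + 138 = -144 + 138 = -6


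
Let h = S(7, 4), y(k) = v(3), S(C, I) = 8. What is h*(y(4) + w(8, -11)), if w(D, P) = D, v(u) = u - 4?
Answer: 56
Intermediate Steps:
v(u) = -4 + u
y(k) = -1 (y(k) = -4 + 3 = -1)
h = 8
h*(y(4) + w(8, -11)) = 8*(-1 + 8) = 8*7 = 56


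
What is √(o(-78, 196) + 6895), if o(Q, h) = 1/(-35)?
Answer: 2*√2111585/35 ≈ 83.036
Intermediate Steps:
o(Q, h) = -1/35
√(o(-78, 196) + 6895) = √(-1/35 + 6895) = √(241324/35) = 2*√2111585/35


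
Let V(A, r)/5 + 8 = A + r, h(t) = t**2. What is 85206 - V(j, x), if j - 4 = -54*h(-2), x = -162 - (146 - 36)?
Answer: 87666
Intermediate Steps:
x = -272 (x = -162 - 1*110 = -162 - 110 = -272)
j = -212 (j = 4 - 54*(-2)**2 = 4 - 54*4 = 4 - 216 = -212)
V(A, r) = -40 + 5*A + 5*r (V(A, r) = -40 + 5*(A + r) = -40 + (5*A + 5*r) = -40 + 5*A + 5*r)
85206 - V(j, x) = 85206 - (-40 + 5*(-212) + 5*(-272)) = 85206 - (-40 - 1060 - 1360) = 85206 - 1*(-2460) = 85206 + 2460 = 87666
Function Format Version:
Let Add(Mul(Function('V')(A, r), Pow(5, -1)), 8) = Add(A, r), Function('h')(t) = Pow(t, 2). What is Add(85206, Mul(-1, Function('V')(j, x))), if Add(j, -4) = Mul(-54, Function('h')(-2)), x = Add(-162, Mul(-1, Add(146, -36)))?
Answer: 87666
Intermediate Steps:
x = -272 (x = Add(-162, Mul(-1, 110)) = Add(-162, -110) = -272)
j = -212 (j = Add(4, Mul(-54, Pow(-2, 2))) = Add(4, Mul(-54, 4)) = Add(4, -216) = -212)
Function('V')(A, r) = Add(-40, Mul(5, A), Mul(5, r)) (Function('V')(A, r) = Add(-40, Mul(5, Add(A, r))) = Add(-40, Add(Mul(5, A), Mul(5, r))) = Add(-40, Mul(5, A), Mul(5, r)))
Add(85206, Mul(-1, Function('V')(j, x))) = Add(85206, Mul(-1, Add(-40, Mul(5, -212), Mul(5, -272)))) = Add(85206, Mul(-1, Add(-40, -1060, -1360))) = Add(85206, Mul(-1, -2460)) = Add(85206, 2460) = 87666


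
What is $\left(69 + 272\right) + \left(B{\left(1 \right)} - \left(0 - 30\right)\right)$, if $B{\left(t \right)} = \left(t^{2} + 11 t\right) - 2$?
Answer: $381$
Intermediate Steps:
$B{\left(t \right)} = -2 + t^{2} + 11 t$
$\left(69 + 272\right) + \left(B{\left(1 \right)} - \left(0 - 30\right)\right) = \left(69 + 272\right) + \left(\left(-2 + 1^{2} + 11 \cdot 1\right) - \left(0 - 30\right)\right) = 341 + \left(\left(-2 + 1 + 11\right) - \left(0 - 30\right)\right) = 341 + \left(10 - -30\right) = 341 + \left(10 + 30\right) = 341 + 40 = 381$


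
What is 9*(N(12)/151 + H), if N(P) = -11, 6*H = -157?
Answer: -71319/302 ≈ -236.16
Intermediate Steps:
H = -157/6 (H = (1/6)*(-157) = -157/6 ≈ -26.167)
9*(N(12)/151 + H) = 9*(-11/151 - 157/6) = 9*(-23773/906) = -71319/302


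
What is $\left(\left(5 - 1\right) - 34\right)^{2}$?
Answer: $900$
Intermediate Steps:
$\left(\left(5 - 1\right) - 34\right)^{2} = \left(4 - 34\right)^{2} = \left(-30\right)^{2} = 900$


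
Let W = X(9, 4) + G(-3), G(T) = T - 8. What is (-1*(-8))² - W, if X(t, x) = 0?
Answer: 75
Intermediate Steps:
G(T) = -8 + T
W = -11 (W = 0 + (-8 - 3) = 0 - 11 = -11)
(-1*(-8))² - W = (-1*(-8))² - 1*(-11) = 8² + 11 = 64 + 11 = 75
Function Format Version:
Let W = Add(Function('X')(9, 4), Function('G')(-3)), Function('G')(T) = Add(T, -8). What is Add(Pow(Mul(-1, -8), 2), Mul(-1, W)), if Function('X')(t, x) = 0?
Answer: 75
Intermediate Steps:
Function('G')(T) = Add(-8, T)
W = -11 (W = Add(0, Add(-8, -3)) = Add(0, -11) = -11)
Add(Pow(Mul(-1, -8), 2), Mul(-1, W)) = Add(Pow(Mul(-1, -8), 2), Mul(-1, -11)) = Add(Pow(8, 2), 11) = Add(64, 11) = 75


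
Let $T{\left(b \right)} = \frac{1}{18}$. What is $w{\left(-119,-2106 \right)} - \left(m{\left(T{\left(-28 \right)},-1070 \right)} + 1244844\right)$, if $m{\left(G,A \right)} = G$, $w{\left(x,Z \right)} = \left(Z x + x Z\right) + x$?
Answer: $- \frac{13387231}{18} \approx -7.4374 \cdot 10^{5}$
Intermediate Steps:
$T{\left(b \right)} = \frac{1}{18}$
$w{\left(x,Z \right)} = x + 2 Z x$ ($w{\left(x,Z \right)} = \left(Z x + Z x\right) + x = 2 Z x + x = x + 2 Z x$)
$w{\left(-119,-2106 \right)} - \left(m{\left(T{\left(-28 \right)},-1070 \right)} + 1244844\right) = - 119 \left(1 + 2 \left(-2106\right)\right) - \left(\frac{1}{18} + 1244844\right) = - 119 \left(1 - 4212\right) - \frac{22407193}{18} = \left(-119\right) \left(-4211\right) - \frac{22407193}{18} = 501109 - \frac{22407193}{18} = - \frac{13387231}{18}$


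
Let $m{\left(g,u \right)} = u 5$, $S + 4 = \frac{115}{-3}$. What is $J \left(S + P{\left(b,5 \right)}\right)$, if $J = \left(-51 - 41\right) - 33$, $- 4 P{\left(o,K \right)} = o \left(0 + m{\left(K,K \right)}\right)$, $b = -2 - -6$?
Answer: $\frac{25250}{3} \approx 8416.7$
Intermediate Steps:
$S = - \frac{127}{3}$ ($S = -4 + \frac{115}{-3} = -4 + 115 \left(- \frac{1}{3}\right) = -4 - \frac{115}{3} = - \frac{127}{3} \approx -42.333$)
$b = 4$ ($b = -2 + 6 = 4$)
$m{\left(g,u \right)} = 5 u$
$P{\left(o,K \right)} = - \frac{5 K o}{4}$ ($P{\left(o,K \right)} = - \frac{o \left(0 + 5 K\right)}{4} = - \frac{o 5 K}{4} = - \frac{5 K o}{4}$)
$J = -125$ ($J = -92 - 33 = -125$)
$J \left(S + P{\left(b,5 \right)}\right) = - 125 \left(- \frac{127}{3} - \frac{25}{4} \cdot 4\right) = - 125 \left(- \frac{127}{3} - 25\right) = \left(-125\right) \left(- \frac{202}{3}\right) = \frac{25250}{3}$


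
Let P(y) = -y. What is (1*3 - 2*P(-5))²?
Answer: 49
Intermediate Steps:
(1*3 - 2*P(-5))² = (1*3 - (-2)*(-5))² = (3 - 2*5)² = (3 - 10)² = (-7)² = 49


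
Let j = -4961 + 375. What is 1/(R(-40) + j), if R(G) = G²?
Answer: -1/2986 ≈ -0.00033490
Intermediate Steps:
j = -4586
1/(R(-40) + j) = 1/((-40)² - 4586) = 1/(1600 - 4586) = 1/(-2986) = -1/2986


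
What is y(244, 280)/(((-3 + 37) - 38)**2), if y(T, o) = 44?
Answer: 11/4 ≈ 2.7500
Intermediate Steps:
y(244, 280)/(((-3 + 37) - 38)**2) = 44/(((-3 + 37) - 38)**2) = 44/((34 - 38)**2) = 44/((-4)**2) = 44/16 = 44*(1/16) = 11/4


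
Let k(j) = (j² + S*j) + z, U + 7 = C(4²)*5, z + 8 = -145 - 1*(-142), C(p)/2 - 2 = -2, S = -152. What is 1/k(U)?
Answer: 1/1102 ≈ 0.00090744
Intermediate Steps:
C(p) = 0 (C(p) = 4 + 2*(-2) = 4 - 4 = 0)
z = -11 (z = -8 + (-145 - 1*(-142)) = -8 + (-145 + 142) = -8 - 3 = -11)
U = -7 (U = -7 + 0*5 = -7 + 0 = -7)
k(j) = -11 + j² - 152*j (k(j) = (j² - 152*j) - 11 = -11 + j² - 152*j)
1/k(U) = 1/(-11 + (-7)² - 152*(-7)) = 1/(-11 + 49 + 1064) = 1/1102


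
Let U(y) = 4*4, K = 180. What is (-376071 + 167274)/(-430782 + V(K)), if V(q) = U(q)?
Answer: 208797/430766 ≈ 0.48471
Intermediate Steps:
U(y) = 16
V(q) = 16
(-376071 + 167274)/(-430782 + V(K)) = (-376071 + 167274)/(-430782 + 16) = -208797/(-430766) = -208797*(-1/430766) = 208797/430766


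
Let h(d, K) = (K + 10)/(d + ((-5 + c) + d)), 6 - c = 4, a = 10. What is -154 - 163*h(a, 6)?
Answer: -5226/17 ≈ -307.41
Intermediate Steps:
c = 2 (c = 6 - 1*4 = 6 - 4 = 2)
h(d, K) = (10 + K)/(-3 + 2*d) (h(d, K) = (K + 10)/(d + ((-5 + 2) + d)) = (10 + K)/(d + (-3 + d)) = (10 + K)/(-3 + 2*d))
-154 - 163*h(a, 6) = -154 - 163*(10 + 6)/(-3 + 2*10) = -154 - 163*16/(-3 + 20) = -154 - 163*16/17 = -154 - 2608/17 = -5226/17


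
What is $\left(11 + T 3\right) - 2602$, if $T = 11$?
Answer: $-2558$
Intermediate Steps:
$\left(11 + T 3\right) - 2602 = \left(11 + 11 \cdot 3\right) - 2602 = \left(11 + 33\right) - 2602 = 44 - 2602 = -2558$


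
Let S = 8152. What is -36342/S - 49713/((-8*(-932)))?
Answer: -84528291/7597664 ≈ -11.126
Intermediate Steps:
-36342/S - 49713/((-8*(-932))) = -36342/8152 - 49713/((-8*(-932))) = -36342*1/8152 - 49713/7456 = -18171/4076 - 49713*1/7456 = -18171/4076 - 49713/7456 = -84528291/7597664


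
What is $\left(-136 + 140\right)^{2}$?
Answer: $16$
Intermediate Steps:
$\left(-136 + 140\right)^{2} = 4^{2} = 16$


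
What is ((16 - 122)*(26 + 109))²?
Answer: 204776100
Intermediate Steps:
((16 - 122)*(26 + 109))² = (-106*135)² = (-14310)² = 204776100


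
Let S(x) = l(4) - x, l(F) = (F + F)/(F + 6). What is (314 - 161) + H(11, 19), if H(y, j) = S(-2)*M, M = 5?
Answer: 167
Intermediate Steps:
l(F) = 2*F/(6 + F) (l(F) = (2*F)/(6 + F) = 2*F/(6 + F))
S(x) = ⅘ - x (S(x) = 2*4/(6 + 4) - x = 2*4/10 - x = 2*4*(⅒) - x = ⅘ - x)
H(y, j) = 14 (H(y, j) = (⅘ - 1*(-2))*5 = (⅘ + 2)*5 = (14/5)*5 = 14)
(314 - 161) + H(11, 19) = (314 - 161) + 14 = 153 + 14 = 167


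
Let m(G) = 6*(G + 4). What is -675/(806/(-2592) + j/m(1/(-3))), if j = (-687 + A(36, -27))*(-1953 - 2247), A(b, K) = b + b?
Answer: -9622800/1673779567 ≈ -0.0057491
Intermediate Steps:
A(b, K) = 2*b
j = 2583000 (j = (-687 + 2*36)*(-1953 - 2247) = (-687 + 72)*(-4200) = -615*(-4200) = 2583000)
m(G) = 24 + 6*G (m(G) = 6*(4 + G) = 24 + 6*G)
-675/(806/(-2592) + j/m(1/(-3))) = -675/(806/(-2592) + 2583000/(24 + 6/(-3))) = -675/(806*(-1/2592) + 2583000/(24 + 6*(-⅓))) = -675/(-403/1296 + 2583000/(24 - 2)) = -675/(-403/1296 + 2583000/22) = -675/(-403/1296 + 2583000*(1/22)) = -675/(-403/1296 + 1291500/11) = -675/1673779567/14256 = -675*14256/1673779567 = -9622800/1673779567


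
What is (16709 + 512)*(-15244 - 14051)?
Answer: -504489195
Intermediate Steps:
(16709 + 512)*(-15244 - 14051) = 17221*(-29295) = -504489195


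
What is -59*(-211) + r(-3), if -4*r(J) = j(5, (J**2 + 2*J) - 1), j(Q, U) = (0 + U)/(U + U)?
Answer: 99591/8 ≈ 12449.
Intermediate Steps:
j(Q, U) = 1/2 (j(Q, U) = U/((2*U)) = U*(1/(2*U)) = 1/2)
r(J) = -1/8 (r(J) = -1/4*1/2 = -1/8)
-59*(-211) + r(-3) = -59*(-211) - 1/8 = 12449 - 1/8 = 99591/8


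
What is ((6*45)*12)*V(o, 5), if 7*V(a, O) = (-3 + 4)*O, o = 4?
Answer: 16200/7 ≈ 2314.3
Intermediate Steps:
V(a, O) = O/7 (V(a, O) = ((-3 + 4)*O)/7 = (1*O)/7 = O/7)
((6*45)*12)*V(o, 5) = ((6*45)*12)*((1/7)*5) = (270*12)*(5/7) = 3240*(5/7) = 16200/7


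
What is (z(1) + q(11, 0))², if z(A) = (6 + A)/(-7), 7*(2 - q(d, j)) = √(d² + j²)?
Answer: 16/49 ≈ 0.32653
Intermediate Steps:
q(d, j) = 2 - √(d² + j²)/7
z(A) = -6/7 - A/7 (z(A) = (6 + A)*(-⅐) = -6/7 - A/7)
(z(1) + q(11, 0))² = ((-6/7 - ⅐*1) + (2 - √(11² + 0²)/7))² = ((-6/7 - ⅐) + (2 - √(121 + 0)/7))² = (-1 + (2 - √121/7))² = (-1 + (2 - ⅐*11))² = (-1 + (2 - 11/7))² = (-1 + 3/7)² = (-4/7)² = 16/49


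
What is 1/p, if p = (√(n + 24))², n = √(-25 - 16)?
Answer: 24/617 - I*√41/617 ≈ 0.038898 - 0.010378*I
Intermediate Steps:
n = I*√41 (n = √(-41) = I*√41 ≈ 6.4031*I)
p = 24 + I*√41 (p = (√(I*√41 + 24))² = (√(24 + I*√41))² = 24 + I*√41 ≈ 24.0 + 6.4031*I)
1/p = 1/(24 + I*√41)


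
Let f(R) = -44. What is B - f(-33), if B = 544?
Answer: 588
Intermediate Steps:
B - f(-33) = 544 - 1*(-44) = 544 + 44 = 588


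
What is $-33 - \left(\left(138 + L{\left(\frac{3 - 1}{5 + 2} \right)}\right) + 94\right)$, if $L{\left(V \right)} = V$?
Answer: $- \frac{1857}{7} \approx -265.29$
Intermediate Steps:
$-33 - \left(\left(138 + L{\left(\frac{3 - 1}{5 + 2} \right)}\right) + 94\right) = -33 - \left(\left(138 + \frac{3 - 1}{5 + 2}\right) + 94\right) = -33 - \left(\left(138 + \frac{2}{7}\right) + 94\right) = -33 - \left(\frac{968}{7} + 94\right) = -33 - \frac{1626}{7} = - \frac{1857}{7}$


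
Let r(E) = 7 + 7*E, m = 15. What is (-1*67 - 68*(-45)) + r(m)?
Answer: 3105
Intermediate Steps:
(-1*67 - 68*(-45)) + r(m) = (-1*67 - 68*(-45)) + (7 + 7*15) = (-67 + 3060) + (7 + 105) = 2993 + 112 = 3105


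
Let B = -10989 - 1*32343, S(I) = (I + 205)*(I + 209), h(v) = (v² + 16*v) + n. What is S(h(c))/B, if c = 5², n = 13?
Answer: -1550021/43332 ≈ -35.771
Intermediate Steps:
c = 25
h(v) = 13 + v² + 16*v (h(v) = (v² + 16*v) + 13 = 13 + v² + 16*v)
S(I) = (205 + I)*(209 + I)
B = -43332 (B = -10989 - 32343 = -43332)
S(h(c))/B = (42845 + (13 + 25² + 16*25)² + 414*(13 + 25² + 16*25))/(-43332) = (42845 + (13 + 625 + 400)² + 414*(13 + 625 + 400))*(-1/43332) = (42845 + 1038² + 414*1038)*(-1/43332) = (42845 + 1077444 + 429732)*(-1/43332) = 1550021*(-1/43332) = -1550021/43332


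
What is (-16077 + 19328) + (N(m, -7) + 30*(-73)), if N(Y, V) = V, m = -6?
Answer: 1054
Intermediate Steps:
(-16077 + 19328) + (N(m, -7) + 30*(-73)) = (-16077 + 19328) + (-7 + 30*(-73)) = 3251 + (-7 - 2190) = 3251 - 2197 = 1054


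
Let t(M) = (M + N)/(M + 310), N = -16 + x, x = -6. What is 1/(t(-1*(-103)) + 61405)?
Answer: 413/25360346 ≈ 1.6285e-5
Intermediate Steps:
N = -22 (N = -16 - 6 = -22)
t(M) = (-22 + M)/(310 + M) (t(M) = (M - 22)/(M + 310) = (-22 + M)/(310 + M))
1/(t(-1*(-103)) + 61405) = 1/((-22 - 1*(-103))/(310 - 1*(-103)) + 61405) = 1/((-22 + 103)/(310 + 103) + 61405) = 1/(81/413 + 61405) = 1/(25360346/413) = 413/25360346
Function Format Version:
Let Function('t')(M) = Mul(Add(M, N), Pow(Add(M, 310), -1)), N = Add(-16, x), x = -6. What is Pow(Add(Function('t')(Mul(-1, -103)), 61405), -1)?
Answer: Rational(413, 25360346) ≈ 1.6285e-5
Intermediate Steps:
N = -22 (N = Add(-16, -6) = -22)
Function('t')(M) = Mul(Pow(Add(310, M), -1), Add(-22, M)) (Function('t')(M) = Mul(Add(M, -22), Pow(Add(M, 310), -1)) = Mul(Add(-22, M), Pow(Add(310, M), -1)) = Mul(Pow(Add(310, M), -1), Add(-22, M)))
Pow(Add(Function('t')(Mul(-1, -103)), 61405), -1) = Pow(Add(Mul(Pow(Add(310, Mul(-1, -103)), -1), Add(-22, Mul(-1, -103))), 61405), -1) = Pow(Add(Mul(Pow(Add(310, 103), -1), Add(-22, 103)), 61405), -1) = Pow(Add(Mul(Pow(413, -1), 81), 61405), -1) = Pow(Add(Mul(Rational(1, 413), 81), 61405), -1) = Pow(Add(Rational(81, 413), 61405), -1) = Pow(Rational(25360346, 413), -1) = Rational(413, 25360346)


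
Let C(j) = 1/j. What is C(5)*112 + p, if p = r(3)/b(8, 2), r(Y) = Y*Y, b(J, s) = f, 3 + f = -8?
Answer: 1187/55 ≈ 21.582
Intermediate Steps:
f = -11 (f = -3 - 8 = -11)
b(J, s) = -11
r(Y) = Y**2
p = -9/11 (p = 3**2/(-11) = 9*(-1/11) = -9/11 ≈ -0.81818)
C(5)*112 + p = 112/5 - 9/11 = 1187/55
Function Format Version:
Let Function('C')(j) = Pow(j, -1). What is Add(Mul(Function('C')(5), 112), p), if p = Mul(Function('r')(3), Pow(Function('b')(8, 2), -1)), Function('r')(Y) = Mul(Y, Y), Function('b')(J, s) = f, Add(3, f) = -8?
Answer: Rational(1187, 55) ≈ 21.582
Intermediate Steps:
f = -11 (f = Add(-3, -8) = -11)
Function('b')(J, s) = -11
Function('r')(Y) = Pow(Y, 2)
p = Rational(-9, 11) (p = Mul(Pow(3, 2), Pow(-11, -1)) = Mul(9, Rational(-1, 11)) = Rational(-9, 11) ≈ -0.81818)
Add(Mul(Function('C')(5), 112), p) = Add(Mul(Pow(5, -1), 112), Rational(-9, 11)) = Add(Mul(Rational(1, 5), 112), Rational(-9, 11)) = Add(Rational(112, 5), Rational(-9, 11)) = Rational(1187, 55)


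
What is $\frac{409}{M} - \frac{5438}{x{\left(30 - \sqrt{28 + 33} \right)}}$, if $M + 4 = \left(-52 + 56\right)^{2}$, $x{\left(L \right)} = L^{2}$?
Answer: $\frac{225192673}{8447052} - \frac{326280 \sqrt{61}}{703921} \approx 23.039$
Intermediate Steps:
$M = 12$ ($M = -4 + \left(-52 + 56\right)^{2} = -4 + 4^{2} = -4 + 16 = 12$)
$\frac{409}{M} - \frac{5438}{x{\left(30 - \sqrt{28 + 33} \right)}} = \frac{409}{12} - \frac{5438}{\left(30 - \sqrt{28 + 33}\right)^{2}} = 409 \cdot \frac{1}{12} - \frac{5438}{\left(30 - \sqrt{61}\right)^{2}} = \frac{409}{12} - \frac{5438}{\left(30 - \sqrt{61}\right)^{2}}$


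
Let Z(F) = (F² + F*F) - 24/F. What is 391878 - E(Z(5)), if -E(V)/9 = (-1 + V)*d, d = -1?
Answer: 1957401/5 ≈ 3.9148e+5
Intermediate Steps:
Z(F) = -24/F + 2*F² (Z(F) = (F² + F²) - 24/F = 2*F² - 24/F = -24/F + 2*F²)
E(V) = -9 + 9*V (E(V) = -9*(-1 + V)*(-1) = -9*(1 - V) = -9 + 9*V)
391878 - E(Z(5)) = 391878 - (-9 + 9*(2*(-12 + 5³)/5)) = 391878 - (-9 + 9*(2*(⅕)*(-12 + 125))) = 391878 - (-9 + 9*(2*(⅕)*113)) = 391878 - (-9 + 9*(226/5)) = 391878 - (-9 + 2034/5) = 391878 - 1*1989/5 = 391878 - 1989/5 = 1957401/5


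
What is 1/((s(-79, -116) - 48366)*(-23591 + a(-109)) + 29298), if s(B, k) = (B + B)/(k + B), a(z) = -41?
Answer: 195/222884115094 ≈ 8.7489e-10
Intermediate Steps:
s(B, k) = 2*B/(B + k) (s(B, k) = (2*B)/(B + k) = 2*B/(B + k))
1/((s(-79, -116) - 48366)*(-23591 + a(-109)) + 29298) = 1/((2*(-79)/(-79 - 116) - 48366)*(-23591 - 41) + 29298) = 1/((2*(-79)/(-195) - 48366)*(-23632) + 29298) = 1/((2*(-79)*(-1/195) - 48366)*(-23632) + 29298) = 1/((158/195 - 48366)*(-23632) + 29298) = 1/(-9431212/195*(-23632) + 29298) = 1/(222878401984/195 + 29298) = 1/(222884115094/195) = 195/222884115094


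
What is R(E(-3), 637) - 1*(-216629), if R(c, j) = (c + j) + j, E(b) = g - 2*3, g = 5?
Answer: 217902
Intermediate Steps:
E(b) = -1 (E(b) = 5 - 2*3 = 5 - 6 = -1)
R(c, j) = c + 2*j
R(E(-3), 637) - 1*(-216629) = (-1 + 2*637) - 1*(-216629) = (-1 + 1274) + 216629 = 1273 + 216629 = 217902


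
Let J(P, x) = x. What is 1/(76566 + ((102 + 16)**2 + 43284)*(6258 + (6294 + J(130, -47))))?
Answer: 1/715462606 ≈ 1.3977e-9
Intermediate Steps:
1/(76566 + ((102 + 16)**2 + 43284)*(6258 + (6294 + J(130, -47)))) = 1/(76566 + ((102 + 16)**2 + 43284)*(6258 + (6294 - 47))) = 1/(76566 + (118**2 + 43284)*(6258 + 6247)) = 1/(76566 + (13924 + 43284)*12505) = 1/(76566 + 57208*12505) = 1/(76566 + 715386040) = 1/715462606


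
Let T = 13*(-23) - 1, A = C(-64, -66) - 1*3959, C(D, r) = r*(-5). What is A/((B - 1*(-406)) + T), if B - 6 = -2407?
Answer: 3629/2295 ≈ 1.5813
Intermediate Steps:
C(D, r) = -5*r
B = -2401 (B = 6 - 2407 = -2401)
A = -3629 (A = -5*(-66) - 1*3959 = 330 - 3959 = -3629)
T = -300 (T = -299 - 1 = -300)
A/((B - 1*(-406)) + T) = -3629/((-2401 - 1*(-406)) - 300) = -3629/((-2401 + 406) - 300) = -3629/(-1995 - 300) = -3629/(-2295) = -3629*(-1/2295) = 3629/2295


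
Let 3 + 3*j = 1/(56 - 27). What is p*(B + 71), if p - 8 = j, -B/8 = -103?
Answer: 545950/87 ≈ 6275.3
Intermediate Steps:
B = 824 (B = -8*(-103) = 824)
j = -86/87 (j = -1 + 1/(3*(56 - 27)) = -1 + (⅓)/29 = -1 + (⅓)*(1/29) = -1 + 1/87 = -86/87 ≈ -0.98851)
p = 610/87 (p = 8 - 86/87 = 610/87 ≈ 7.0115)
p*(B + 71) = 610*(824 + 71)/87 = (610/87)*895 = 545950/87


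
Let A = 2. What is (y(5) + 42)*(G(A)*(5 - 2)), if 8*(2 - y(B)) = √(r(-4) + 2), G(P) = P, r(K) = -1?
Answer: 1053/4 ≈ 263.25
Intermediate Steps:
y(B) = 15/8 (y(B) = 2 - √(-1 + 2)/8 = 2 - √1/8 = 2 - ⅛*1 = 2 - ⅛ = 15/8)
(y(5) + 42)*(G(A)*(5 - 2)) = (15/8 + 42)*(2*(5 - 2)) = 351*(2*3)/8 = (351/8)*6 = 1053/4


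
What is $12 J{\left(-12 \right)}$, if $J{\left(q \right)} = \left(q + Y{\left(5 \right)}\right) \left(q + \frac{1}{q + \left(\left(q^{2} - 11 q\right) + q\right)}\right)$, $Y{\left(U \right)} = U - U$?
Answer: $\frac{12092}{7} \approx 1727.4$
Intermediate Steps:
$Y{\left(U \right)} = 0$
$J{\left(q \right)} = q \left(q + \frac{1}{q^{2} - 9 q}\right)$ ($J{\left(q \right)} = \left(q + 0\right) \left(q + \frac{1}{q + \left(\left(q^{2} - 11 q\right) + q\right)}\right) = q \left(q + \frac{1}{q + \left(q^{2} - 10 q\right)}\right) = q \left(q + \frac{1}{q^{2} - 9 q}\right)$)
$12 J{\left(-12 \right)} = 12 \frac{1 + \left(-12\right)^{3} - 9 \left(-12\right)^{2}}{-9 - 12} = 12 \frac{1 - 1728 - 1296}{-21} = 12 \left(- \frac{1 - 1728 - 1296}{21}\right) = 12 \left(\left(- \frac{1}{21}\right) \left(-3023\right)\right) = 12 \cdot \frac{3023}{21} = \frac{12092}{7}$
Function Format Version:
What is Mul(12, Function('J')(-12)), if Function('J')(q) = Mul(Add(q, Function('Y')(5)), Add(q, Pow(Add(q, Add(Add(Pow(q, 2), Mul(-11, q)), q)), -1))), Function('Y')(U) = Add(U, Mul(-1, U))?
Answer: Rational(12092, 7) ≈ 1727.4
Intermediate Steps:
Function('Y')(U) = 0
Function('J')(q) = Mul(q, Add(q, Pow(Add(Pow(q, 2), Mul(-9, q)), -1))) (Function('J')(q) = Mul(Add(q, 0), Add(q, Pow(Add(q, Add(Add(Pow(q, 2), Mul(-11, q)), q)), -1))) = Mul(q, Add(q, Pow(Add(q, Add(Pow(q, 2), Mul(-10, q))), -1))) = Mul(q, Add(q, Pow(Add(Pow(q, 2), Mul(-9, q)), -1))))
Mul(12, Function('J')(-12)) = Mul(12, Mul(Pow(Add(-9, -12), -1), Add(1, Pow(-12, 3), Mul(-9, Pow(-12, 2))))) = Mul(12, Mul(Pow(-21, -1), Add(1, -1728, Mul(-9, 144)))) = Mul(12, Mul(Rational(-1, 21), Add(1, -1728, -1296))) = Mul(12, Mul(Rational(-1, 21), -3023)) = Mul(12, Rational(3023, 21)) = Rational(12092, 7)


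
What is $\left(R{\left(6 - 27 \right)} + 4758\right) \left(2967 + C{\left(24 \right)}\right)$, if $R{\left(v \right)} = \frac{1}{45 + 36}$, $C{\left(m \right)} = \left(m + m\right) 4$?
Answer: $15030561$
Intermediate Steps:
$C{\left(m \right)} = 8 m$ ($C{\left(m \right)} = 2 m 4 = 8 m$)
$R{\left(v \right)} = \frac{1}{81}$
$\left(R{\left(6 - 27 \right)} + 4758\right) \left(2967 + C{\left(24 \right)}\right) = \left(\frac{1}{81} + 4758\right) \left(2967 + 8 \cdot 24\right) = \frac{385399 \left(2967 + 192\right)}{81} = \frac{385399}{81} \cdot 3159 = 15030561$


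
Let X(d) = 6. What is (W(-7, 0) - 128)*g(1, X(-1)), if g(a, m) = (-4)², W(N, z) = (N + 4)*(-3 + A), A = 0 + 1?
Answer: -1952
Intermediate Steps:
A = 1
W(N, z) = -8 - 2*N (W(N, z) = (N + 4)*(-3 + 1) = (4 + N)*(-2) = -8 - 2*N)
g(a, m) = 16
(W(-7, 0) - 128)*g(1, X(-1)) = ((-8 - 2*(-7)) - 128)*16 = ((-8 + 14) - 128)*16 = (6 - 128)*16 = -122*16 = -1952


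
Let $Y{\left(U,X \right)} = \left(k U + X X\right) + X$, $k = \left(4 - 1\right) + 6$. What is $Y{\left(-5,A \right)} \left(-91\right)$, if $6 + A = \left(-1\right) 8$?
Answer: $-12467$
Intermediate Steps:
$k = 9$ ($k = 3 + 6 = 9$)
$A = -14$ ($A = -6 - 8 = -14$)
$Y{\left(U,X \right)} = X + X^{2} + 9 U$ ($Y{\left(U,X \right)} = \left(9 U + X X\right) + X = \left(9 U + X^{2}\right) + X = \left(X^{2} + 9 U\right) + X = X + X^{2} + 9 U$)
$Y{\left(-5,A \right)} \left(-91\right) = \left(-14 + \left(-14\right)^{2} + 9 \left(-5\right)\right) \left(-91\right) = \left(-14 + 196 - 45\right) \left(-91\right) = 137 \left(-91\right) = -12467$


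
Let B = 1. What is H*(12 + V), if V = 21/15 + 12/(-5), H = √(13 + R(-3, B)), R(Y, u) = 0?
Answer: 11*√13 ≈ 39.661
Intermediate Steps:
H = √13 (H = √(13 + 0) = √13 ≈ 3.6056)
V = -1 (V = 21*(1/15) + 12*(-⅕) = 7/5 - 12/5 = -1)
H*(12 + V) = √13*(12 - 1) = √13*11 = 11*√13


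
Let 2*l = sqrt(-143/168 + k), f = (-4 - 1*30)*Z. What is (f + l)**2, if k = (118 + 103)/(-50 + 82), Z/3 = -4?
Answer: (137088 + sqrt(170898))**2/112896 ≈ 1.6747e+5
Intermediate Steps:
Z = -12 (Z = 3*(-4) = -12)
k = 221/32 ≈ 6.9063
f = 408 (f = (-4 - 1*30)*(-12) = (-4 - 30)*(-12) = -34*(-12) = 408)
l = sqrt(170898)/336 (l = sqrt(-143/168 + 221/32)/2 = sqrt(4069/672)/2 = (sqrt(170898)/168)/2 = sqrt(170898)/336 ≈ 1.2304)
(f + l)**2 = (408 + sqrt(170898)/336)**2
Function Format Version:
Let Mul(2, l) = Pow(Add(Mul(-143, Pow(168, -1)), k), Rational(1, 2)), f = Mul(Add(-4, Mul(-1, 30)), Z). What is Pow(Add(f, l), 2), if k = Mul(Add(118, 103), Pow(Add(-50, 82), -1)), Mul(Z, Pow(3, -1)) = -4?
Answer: Mul(Rational(1, 112896), Pow(Add(137088, Pow(170898, Rational(1, 2))), 2)) ≈ 1.6747e+5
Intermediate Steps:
Z = -12 (Z = Mul(3, -4) = -12)
k = Rational(221, 32) (k = Mul(221, Pow(32, -1)) = Mul(221, Rational(1, 32)) = Rational(221, 32) ≈ 6.9063)
f = 408 (f = Mul(Add(-4, Mul(-1, 30)), -12) = Mul(Add(-4, -30), -12) = Mul(-34, -12) = 408)
l = Mul(Rational(1, 336), Pow(170898, Rational(1, 2))) (l = Mul(Rational(1, 2), Pow(Add(Mul(-143, Pow(168, -1)), Rational(221, 32)), Rational(1, 2))) = Mul(Rational(1, 2), Pow(Add(Mul(-143, Rational(1, 168)), Rational(221, 32)), Rational(1, 2))) = Mul(Rational(1, 2), Pow(Add(Rational(-143, 168), Rational(221, 32)), Rational(1, 2))) = Mul(Rational(1, 2), Pow(Rational(4069, 672), Rational(1, 2))) = Mul(Rational(1, 2), Mul(Rational(1, 168), Pow(170898, Rational(1, 2)))) = Mul(Rational(1, 336), Pow(170898, Rational(1, 2))) ≈ 1.2304)
Pow(Add(f, l), 2) = Pow(Add(408, Mul(Rational(1, 336), Pow(170898, Rational(1, 2)))), 2)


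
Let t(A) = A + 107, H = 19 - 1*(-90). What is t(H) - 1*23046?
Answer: -22830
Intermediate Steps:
H = 109 (H = 19 + 90 = 109)
t(A) = 107 + A
t(H) - 1*23046 = (107 + 109) - 1*23046 = 216 - 23046 = -22830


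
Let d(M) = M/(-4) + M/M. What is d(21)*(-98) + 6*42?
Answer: 1337/2 ≈ 668.50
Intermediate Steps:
d(M) = 1 - M/4 (d(M) = M*(-¼) + 1 = -M/4 + 1 = 1 - M/4)
d(21)*(-98) + 6*42 = (1 - ¼*21)*(-98) + 6*42 = (1 - 21/4)*(-98) + 252 = -17/4*(-98) + 252 = 833/2 + 252 = 1337/2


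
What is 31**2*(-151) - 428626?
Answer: -573737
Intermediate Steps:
31**2*(-151) - 428626 = 961*(-151) - 428626 = -145111 - 428626 = -573737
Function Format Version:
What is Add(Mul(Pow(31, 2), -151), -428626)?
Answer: -573737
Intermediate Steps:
Add(Mul(Pow(31, 2), -151), -428626) = Add(Mul(961, -151), -428626) = Add(-145111, -428626) = -573737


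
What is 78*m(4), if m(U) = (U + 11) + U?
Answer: 1482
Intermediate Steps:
m(U) = 11 + 2*U (m(U) = (11 + U) + U = 11 + 2*U)
78*m(4) = 78*(11 + 2*4) = 78*(11 + 8) = 78*19 = 1482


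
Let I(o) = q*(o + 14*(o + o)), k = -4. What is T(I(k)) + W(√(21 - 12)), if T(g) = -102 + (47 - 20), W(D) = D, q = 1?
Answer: -72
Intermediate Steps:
I(o) = 29*o (I(o) = 1*(o + 14*(o + o)) = 1*(o + 14*(2*o)) = 1*(o + 28*o) = 1*(29*o) = 29*o)
T(g) = -75 (T(g) = -102 + 27 = -75)
T(I(k)) + W(√(21 - 12)) = -75 + √(21 - 12) = -75 + √9 = -75 + 3 = -72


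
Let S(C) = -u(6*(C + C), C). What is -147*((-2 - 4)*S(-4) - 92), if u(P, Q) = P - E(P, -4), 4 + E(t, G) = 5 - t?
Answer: 99078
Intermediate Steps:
E(t, G) = 1 - t (E(t, G) = -4 + (5 - t) = 1 - t)
u(P, Q) = -1 + 2*P (u(P, Q) = P - (1 - P) = P + (-1 + P) = -1 + 2*P)
S(C) = 1 - 24*C (S(C) = -(-1 + 2*(6*(C + C))) = -(-1 + 2*(6*(2*C))) = -(-1 + 2*(12*C)) = -(-1 + 24*C) = 1 - 24*C)
-147*((-2 - 4)*S(-4) - 92) = -147*((-2 - 4)*(1 - 24*(-4)) - 92) = -147*(-6*(1 + 96) - 92) = -147*(-6*97 - 92) = -147*(-582 - 92) = -147*(-674) = 99078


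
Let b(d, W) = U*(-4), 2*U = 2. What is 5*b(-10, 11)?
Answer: -20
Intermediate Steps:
U = 1 (U = (½)*2 = 1)
b(d, W) = -4 (b(d, W) = 1*(-4) = -4)
5*b(-10, 11) = 5*(-4) = -20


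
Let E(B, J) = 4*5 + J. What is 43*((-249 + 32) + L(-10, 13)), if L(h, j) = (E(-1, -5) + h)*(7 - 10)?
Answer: -9976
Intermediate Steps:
E(B, J) = 20 + J
L(h, j) = -45 - 3*h (L(h, j) = ((20 - 5) + h)*(7 - 10) = (15 + h)*(-3) = -45 - 3*h)
43*((-249 + 32) + L(-10, 13)) = 43*((-249 + 32) + (-45 - 3*(-10))) = 43*(-217 + (-45 + 30)) = 43*(-217 - 15) = 43*(-232) = -9976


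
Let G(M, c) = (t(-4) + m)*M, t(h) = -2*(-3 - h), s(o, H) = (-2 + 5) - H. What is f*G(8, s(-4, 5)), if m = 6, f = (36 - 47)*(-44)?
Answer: 15488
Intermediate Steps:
s(o, H) = 3 - H
t(h) = 6 + 2*h
f = 484 (f = -11*(-44) = 484)
G(M, c) = 4*M (G(M, c) = ((6 + 2*(-4)) + 6)*M = ((6 - 8) + 6)*M = (-2 + 6)*M = 4*M)
f*G(8, s(-4, 5)) = 484*(4*8) = 484*32 = 15488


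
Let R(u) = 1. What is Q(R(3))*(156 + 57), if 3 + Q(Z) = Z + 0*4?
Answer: -426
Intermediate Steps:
Q(Z) = -3 + Z (Q(Z) = -3 + (Z + 0*4) = -3 + (Z + 0) = -3 + Z)
Q(R(3))*(156 + 57) = (-3 + 1)*(156 + 57) = -2*213 = -426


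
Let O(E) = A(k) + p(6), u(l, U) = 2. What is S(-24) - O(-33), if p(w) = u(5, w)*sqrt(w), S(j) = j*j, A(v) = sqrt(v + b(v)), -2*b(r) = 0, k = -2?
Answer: 576 - 2*sqrt(6) - I*sqrt(2) ≈ 571.1 - 1.4142*I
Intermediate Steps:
b(r) = 0 (b(r) = -1/2*0 = 0)
A(v) = sqrt(v) (A(v) = sqrt(v + 0) = sqrt(v))
S(j) = j**2
p(w) = 2*sqrt(w)
O(E) = 2*sqrt(6) + I*sqrt(2) (O(E) = sqrt(-2) + 2*sqrt(6) = I*sqrt(2) + 2*sqrt(6) = 2*sqrt(6) + I*sqrt(2))
S(-24) - O(-33) = (-24)**2 - (2*sqrt(6) + I*sqrt(2)) = 576 + (-2*sqrt(6) - I*sqrt(2)) = 576 - 2*sqrt(6) - I*sqrt(2)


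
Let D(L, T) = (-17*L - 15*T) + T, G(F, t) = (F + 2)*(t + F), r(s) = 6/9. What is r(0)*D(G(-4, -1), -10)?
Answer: -20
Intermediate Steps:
r(s) = 2/3 (r(s) = 6*(1/9) = 2/3)
G(F, t) = (2 + F)*(F + t)
D(L, T) = -17*L - 14*T
r(0)*D(G(-4, -1), -10) = 2*(-17*((-4)**2 + 2*(-4) + 2*(-1) - 4*(-1)) - 14*(-10))/3 = 2*(-17*(16 - 8 - 2 + 4) + 140)/3 = 2*(-17*10 + 140)/3 = 2*(-170 + 140)/3 = (2/3)*(-30) = -20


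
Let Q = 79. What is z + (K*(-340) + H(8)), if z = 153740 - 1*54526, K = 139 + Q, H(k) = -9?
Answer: 25085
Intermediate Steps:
K = 218 (K = 139 + 79 = 218)
z = 99214 (z = 153740 - 54526 = 99214)
z + (K*(-340) + H(8)) = 99214 + (218*(-340) - 9) = 99214 + (-74120 - 9) = 99214 - 74129 = 25085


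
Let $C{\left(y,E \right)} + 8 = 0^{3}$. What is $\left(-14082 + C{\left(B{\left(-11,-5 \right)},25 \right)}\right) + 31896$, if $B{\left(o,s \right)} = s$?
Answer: $17806$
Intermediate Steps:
$C{\left(y,E \right)} = -8$ ($C{\left(y,E \right)} = -8 + 0^{3} = -8 + 0 = -8$)
$\left(-14082 + C{\left(B{\left(-11,-5 \right)},25 \right)}\right) + 31896 = \left(-14082 - 8\right) + 31896 = -14090 + 31896 = 17806$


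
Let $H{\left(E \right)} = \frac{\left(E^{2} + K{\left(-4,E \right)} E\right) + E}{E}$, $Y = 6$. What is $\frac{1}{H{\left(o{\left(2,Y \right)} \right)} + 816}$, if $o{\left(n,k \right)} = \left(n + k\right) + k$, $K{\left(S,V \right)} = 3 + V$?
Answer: $\frac{1}{848} \approx 0.0011792$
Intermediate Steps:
$o{\left(n,k \right)} = n + 2 k$ ($o{\left(n,k \right)} = \left(k + n\right) + k = n + 2 k$)
$H{\left(E \right)} = \frac{E + E^{2} + E \left(3 + E\right)}{E}$ ($H{\left(E \right)} = \frac{\left(E^{2} + \left(3 + E\right) E\right) + E}{E} = \frac{\left(E^{2} + E \left(3 + E\right)\right) + E}{E} = \frac{E + E^{2} + E \left(3 + E\right)}{E}$)
$\frac{1}{H{\left(o{\left(2,Y \right)} \right)} + 816} = \frac{1}{\left(4 + 2 \left(2 + 2 \cdot 6\right)\right) + 816} = \frac{1}{\left(4 + 2 \left(2 + 12\right)\right) + 816} = \frac{1}{\left(4 + 2 \cdot 14\right) + 816} = \frac{1}{\left(4 + 28\right) + 816} = \frac{1}{32 + 816} = \frac{1}{848}$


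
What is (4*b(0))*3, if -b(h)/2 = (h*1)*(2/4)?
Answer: 0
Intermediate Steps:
b(h) = -h (b(h) = -2*h*1*2/4 = -2*h*2*(¼) = -2*h/2 = -h)
(4*b(0))*3 = (4*(-1*0))*3 = (4*0)*3 = 0*3 = 0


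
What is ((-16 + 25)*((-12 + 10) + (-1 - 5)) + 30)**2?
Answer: 1764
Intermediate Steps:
((-16 + 25)*((-12 + 10) + (-1 - 5)) + 30)**2 = (9*(-2 - 6) + 30)**2 = (9*(-8) + 30)**2 = (-72 + 30)**2 = (-42)**2 = 1764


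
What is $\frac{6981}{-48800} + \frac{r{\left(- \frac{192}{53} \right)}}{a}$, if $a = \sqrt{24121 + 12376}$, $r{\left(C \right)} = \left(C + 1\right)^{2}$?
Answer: $- \frac{6981}{48800} + \frac{19321 \sqrt{36497}}{102520073} \approx -0.10705$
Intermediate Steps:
$r{\left(C \right)} = \left(1 + C\right)^{2}$
$a = \sqrt{36497} \approx 191.04$
$\frac{6981}{-48800} + \frac{r{\left(- \frac{192}{53} \right)}}{a} = \frac{6981}{-48800} + \frac{\left(1 - \frac{192}{53}\right)^{2}}{\sqrt{36497}} = 6981 \left(- \frac{1}{48800}\right) + \left(1 - \frac{192}{53}\right)^{2} \frac{\sqrt{36497}}{36497} = - \frac{6981}{48800} + \left(1 - \frac{192}{53}\right)^{2} \frac{\sqrt{36497}}{36497} = - \frac{6981}{48800} + \left(- \frac{139}{53}\right)^{2} \frac{\sqrt{36497}}{36497} = - \frac{6981}{48800} + \frac{19321 \frac{\sqrt{36497}}{36497}}{2809} = - \frac{6981}{48800} + \frac{19321 \sqrt{36497}}{102520073}$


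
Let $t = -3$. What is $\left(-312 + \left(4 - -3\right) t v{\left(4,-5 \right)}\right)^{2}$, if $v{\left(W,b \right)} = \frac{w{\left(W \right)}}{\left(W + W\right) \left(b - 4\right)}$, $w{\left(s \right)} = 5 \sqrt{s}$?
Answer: $\frac{13756681}{144} \approx 95533.0$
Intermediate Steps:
$v{\left(W,b \right)} = \frac{5}{2 \sqrt{W} \left(-4 + b\right)}$ ($v{\left(W,b \right)} = \frac{5 \sqrt{W}}{\left(W + W\right) \left(b - 4\right)} = \frac{5 \sqrt{W}}{2 W \left(-4 + b\right)} = 5 \sqrt{W} \frac{1}{2 W \left(-4 + b\right)} = \frac{5}{2 \sqrt{W} \left(-4 + b\right)}$)
$\left(-312 + \left(4 - -3\right) t v{\left(4,-5 \right)}\right)^{2} = \left(-312 + \left(4 - -3\right) \left(-3\right) \frac{5}{2 \cdot 2 \left(-4 - 5\right)}\right)^{2} = \left(-312 + \left(4 + 3\right) \left(-3\right) \frac{5}{2} \cdot \frac{1}{2} \frac{1}{-9}\right)^{2} = \left(-312 + 7 \left(-3\right) \frac{5}{2} \cdot \frac{1}{2} \left(- \frac{1}{9}\right)\right)^{2} = \left(-312 - - \frac{35}{12}\right)^{2} = \left(-312 + \frac{35}{12}\right)^{2} = \left(- \frac{3709}{12}\right)^{2} = \frac{13756681}{144}$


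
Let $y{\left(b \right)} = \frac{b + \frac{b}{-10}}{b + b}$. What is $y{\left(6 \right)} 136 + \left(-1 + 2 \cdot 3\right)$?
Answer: $\frac{331}{5} \approx 66.2$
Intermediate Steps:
$y{\left(b \right)} = \frac{9}{20}$ ($y{\left(b \right)} = \frac{b + b \left(- \frac{1}{10}\right)}{2 b} = \left(b - \frac{b}{10}\right) \frac{1}{2 b} = \frac{9 b}{10} \frac{1}{2 b} = \frac{9}{20}$)
$y{\left(6 \right)} 136 + \left(-1 + 2 \cdot 3\right) = \frac{9}{20} \cdot 136 + \left(-1 + 2 \cdot 3\right) = \frac{306}{5} + \left(-1 + 6\right) = \frac{306}{5} + 5 = \frac{331}{5}$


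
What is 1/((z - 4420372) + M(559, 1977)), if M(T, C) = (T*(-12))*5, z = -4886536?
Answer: -1/9340448 ≈ -1.0706e-7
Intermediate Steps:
M(T, C) = -60*T (M(T, C) = -12*T*5 = -60*T)
1/((z - 4420372) + M(559, 1977)) = 1/((-4886536 - 4420372) - 60*559) = 1/(-9306908 - 33540) = 1/(-9340448) = -1/9340448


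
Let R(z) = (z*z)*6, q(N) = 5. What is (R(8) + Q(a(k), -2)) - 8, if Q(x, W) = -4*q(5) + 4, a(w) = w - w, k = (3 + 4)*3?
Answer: 360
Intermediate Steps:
R(z) = 6*z**2 (R(z) = z**2*6 = 6*z**2)
k = 21 (k = 7*3 = 21)
a(w) = 0
Q(x, W) = -16 (Q(x, W) = -4*5 + 4 = -20 + 4 = -16)
(R(8) + Q(a(k), -2)) - 8 = (6*8**2 - 16) - 8 = (6*64 - 16) - 8 = (384 - 16) - 8 = 368 - 8 = 360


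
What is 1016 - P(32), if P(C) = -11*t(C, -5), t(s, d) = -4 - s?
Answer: 620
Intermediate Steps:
P(C) = 44 + 11*C (P(C) = -11*(-4 - C) = 44 + 11*C)
1016 - P(32) = 1016 - (44 + 11*32) = 1016 - (44 + 352) = 1016 - 1*396 = 1016 - 396 = 620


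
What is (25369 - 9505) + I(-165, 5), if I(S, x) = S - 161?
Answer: 15538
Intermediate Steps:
I(S, x) = -161 + S
(25369 - 9505) + I(-165, 5) = (25369 - 9505) + (-161 - 165) = 15864 - 326 = 15538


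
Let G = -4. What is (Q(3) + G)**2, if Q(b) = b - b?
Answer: 16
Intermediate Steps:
Q(b) = 0
(Q(3) + G)**2 = (0 - 4)**2 = (-4)**2 = 16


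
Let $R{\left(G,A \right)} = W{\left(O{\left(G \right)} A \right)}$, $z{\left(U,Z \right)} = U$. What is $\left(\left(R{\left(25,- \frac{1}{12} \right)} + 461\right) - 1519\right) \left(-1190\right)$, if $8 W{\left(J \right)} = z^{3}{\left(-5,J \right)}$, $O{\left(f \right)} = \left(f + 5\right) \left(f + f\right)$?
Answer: $\frac{5110455}{4} \approx 1.2776 \cdot 10^{6}$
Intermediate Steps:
$O{\left(f \right)} = 2 f \left(5 + f\right)$ ($O{\left(f \right)} = \left(5 + f\right) 2 f = 2 f \left(5 + f\right)$)
$W{\left(J \right)} = - \frac{125}{8}$ ($W{\left(J \right)} = \frac{\left(-5\right)^{3}}{8} = \frac{1}{8} \left(-125\right) = - \frac{125}{8}$)
$R{\left(G,A \right)} = - \frac{125}{8}$
$\left(\left(R{\left(25,- \frac{1}{12} \right)} + 461\right) - 1519\right) \left(-1190\right) = \left(\left(- \frac{125}{8} + 461\right) - 1519\right) \left(-1190\right) = \left(\frac{3563}{8} - 1519\right) \left(-1190\right) = \left(- \frac{8589}{8}\right) \left(-1190\right) = \frac{5110455}{4}$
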